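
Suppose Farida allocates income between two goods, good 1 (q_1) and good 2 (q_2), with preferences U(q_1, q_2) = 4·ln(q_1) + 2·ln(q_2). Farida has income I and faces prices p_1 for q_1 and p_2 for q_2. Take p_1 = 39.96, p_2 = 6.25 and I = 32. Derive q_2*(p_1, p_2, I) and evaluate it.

The MRS is 2·q_2/q_1. Set MRS = p_1/p_2.
So 4·p_2·q_2 = 2·p_1·q_1; combined with the budget, a share 2/3 of income goes to q_1.
Demand: q_1*(p_1,p_2,I) = 2/3·I/p_1 and q_2* = 1/3·I/p_2.
At p_1=39.96, p_2=6.25, I=32: q_2* = 1/3·32/6.25 = 1.7067.

q_2* = 1.7067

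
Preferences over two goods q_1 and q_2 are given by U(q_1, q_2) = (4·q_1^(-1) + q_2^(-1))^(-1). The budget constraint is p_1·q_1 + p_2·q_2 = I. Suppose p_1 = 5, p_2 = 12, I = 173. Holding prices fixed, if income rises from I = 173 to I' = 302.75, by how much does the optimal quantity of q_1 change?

Δq_1* = 14.623

From the CES first-order condition, 4·(q_2/q_1)^(2) = p_1/p_2.
Solve for the ratio: q_2/q_1 = [(1/4)·p_1/p_2]^(0.5).
Substitute q_2 = (q_2/q_1)·q_1 into the budget: q_1* = I/(p_1 + p_2·(q_2/q_1)).
Numerically q_2/q_1 = 0.322749, so q_1* = 173/(5 + 12·0.322749) = 19.4974.
At I' = 302.75: q_1* = 34.1204. Change: 34.1204 − 19.4974 = 14.623.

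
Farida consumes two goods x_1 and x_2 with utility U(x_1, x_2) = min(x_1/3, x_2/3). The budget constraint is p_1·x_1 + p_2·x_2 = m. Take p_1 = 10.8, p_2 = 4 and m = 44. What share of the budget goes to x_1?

share on x_1 = 0.7297

With perfect complements, no substitution: consume in ratio x_1:x_2 = 3:3.
Budget: p_1·x_1 + p_2·x_1 = m, so (3·p_1 + 3·p_2)·x_1 = 3·m.
Demand: x_1*(p_1,p_2,m) = 3·m/(3·p_1 + 3·p_2), x_2* = 3·m/(3·p_1 + 3·p_2).
Here 3·10.8 + 3·4 = 44.4, giving x_1* = 2.973 and x_2* = 2.973.
Expenditure on x_1: 10.8·2.973 = 32.1081; share = 0.7297.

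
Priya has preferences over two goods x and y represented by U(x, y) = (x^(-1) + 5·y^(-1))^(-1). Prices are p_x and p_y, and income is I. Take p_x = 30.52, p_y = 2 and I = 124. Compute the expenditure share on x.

From the CES first-order condition, (1/5)·(y/x)^(2) = p_x/p_y.
Hence y/x = (5·p_x/p_y)^(1/(2)), i.e. raised to the 0.5 power.
With the ratio pinned down, the budget gives x* = I/(p_x + p_y·(y/x)) and y* = (y/x)·x*.
Numerically y/x = 8.734987, so x* = 124/(30.52 + 2·8.734987) = 2.5839 and y* = 8.734987·2.5839 = 22.5701.
Expenditure on x: 30.52·2.5839 = 78.8598; share = 0.636.

share on x = 0.636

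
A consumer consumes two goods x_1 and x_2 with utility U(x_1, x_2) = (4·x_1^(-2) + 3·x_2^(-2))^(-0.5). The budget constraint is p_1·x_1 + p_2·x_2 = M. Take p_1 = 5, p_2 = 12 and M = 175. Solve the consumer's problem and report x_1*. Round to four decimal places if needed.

MRS = MU_x_1/MU_x_2 = (4/3)·(x_2/x_1)^(3). Set equal to p_1/p_2.
Hence x_2/x_1 = ((3/4)·p_1/p_2)^(1/(3)), i.e. raised to the 1/3 power.
With the ratio pinned down, the budget gives x_1* = M/(p_1 + p_2·(x_2/x_1)) and x_2* = (x_2/x_1)·x_1*.
Numerically x_2/x_1 = 0.678604, so x_1* = 175/(5 + 12·0.678604) = 13.3148.

x_1* = 13.3148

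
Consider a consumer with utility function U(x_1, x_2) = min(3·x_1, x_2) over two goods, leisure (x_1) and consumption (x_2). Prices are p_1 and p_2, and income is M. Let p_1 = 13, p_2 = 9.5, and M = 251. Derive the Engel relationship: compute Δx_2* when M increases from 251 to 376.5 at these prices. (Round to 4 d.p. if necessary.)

Demand: x_1*(p_1,p_2,M) = M/(p_1 + 3·p_2), x_2* = 3·M/(p_1 + 3·p_2).
Here 13 + 3·9.5 = 41.5, giving x_2* = 18.1446.
At M' = 376.5: x_2* = 27.2169. Change: 27.2169 − 18.1446 = 9.0723.

Δx_2* = 9.0723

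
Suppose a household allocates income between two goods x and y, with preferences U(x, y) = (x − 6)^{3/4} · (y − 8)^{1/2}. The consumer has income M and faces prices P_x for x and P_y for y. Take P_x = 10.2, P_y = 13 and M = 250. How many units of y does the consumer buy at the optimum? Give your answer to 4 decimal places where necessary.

MRS = (3/2)·(y−8)/(x−6). Tangency with P_x/P_y gives y−8 = (2/3)·(P_x/P_y)·(x−6).
Substituting into the budget: x* = 6 + 0.6·(M − 6·P_x − 8·P_y)/P_x, and y* = 8 + 0.4·(…)/P_y.
Discretionary income = 250 − 6·10.2 − 8·13 = 84.8; y* = 8 + 0.4·84.8/13 = 10.6092.

y* = 10.6092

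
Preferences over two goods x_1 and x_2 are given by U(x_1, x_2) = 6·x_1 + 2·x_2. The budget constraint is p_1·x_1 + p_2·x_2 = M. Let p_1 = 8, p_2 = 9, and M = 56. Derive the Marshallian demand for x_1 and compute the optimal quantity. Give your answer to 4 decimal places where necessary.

Linear utility — the consumer picks whichever good has higher MU/price: 6/8 = 0.75 vs 2/9 = 0.2222.
x_1 gives more utility per dollar, so spend all income on x_1: x_1* = M/p_1, x_2* = 0.
Numerically: x_1* = 7, x_2* = 0.

x_1* = 7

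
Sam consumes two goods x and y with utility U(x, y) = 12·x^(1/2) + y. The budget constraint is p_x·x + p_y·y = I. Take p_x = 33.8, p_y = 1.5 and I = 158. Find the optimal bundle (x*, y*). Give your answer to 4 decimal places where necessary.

Utility is quasi-linear in y; the FOC for x is 6/√x = p_x/p_y.
Solve: √x = 6·p_y/p_x, so x*(p_x,p_y) = (6·p_y/p_x)², and y* = (I − p_x·x*)/p_y.
Plugging in: x* = (6·1.5/33.8)² = 0.0709, y* = 103.7357.

x* = 0.0709, y* = 103.7357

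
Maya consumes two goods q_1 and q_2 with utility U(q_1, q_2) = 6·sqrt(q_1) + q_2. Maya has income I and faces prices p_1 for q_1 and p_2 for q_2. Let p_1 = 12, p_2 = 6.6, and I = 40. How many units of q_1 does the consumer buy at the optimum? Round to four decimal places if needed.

MU_q_1 = 3/√q_1, MU_q_2 = 1. Tangency: 3/√q_1 = p_1/p_2.
Solve: √q_1 = 3·p_2/p_1, so q_1*(p_1,p_2) = (3·p_2/p_1)², and q_2* = (I − p_1·q_1*)/p_2.
Plugging in: q_1* = (3·6.6/12)² = 2.7225.

q_1* = 2.7225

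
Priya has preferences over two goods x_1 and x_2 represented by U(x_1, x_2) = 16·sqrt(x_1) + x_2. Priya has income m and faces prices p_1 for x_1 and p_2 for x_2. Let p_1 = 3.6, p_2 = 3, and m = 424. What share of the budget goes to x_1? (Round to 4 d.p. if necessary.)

MU_x_1 = 8/√x_1, MU_x_2 = 1. Tangency: 8/√x_1 = p_1/p_2.
Solve: √x_1 = 8·p_2/p_1, so x_1*(p_1,p_2) = (8·p_2/p_1)², and x_2* = (m − p_1·x_1*)/p_2.
Plugging in: x_1* = (8·3/3.6)² = 44.4444, x_2* = 88.
Expenditure on x_1: 3.6·44.4444 = 160; share = 0.3774.

share on x_1 = 0.3774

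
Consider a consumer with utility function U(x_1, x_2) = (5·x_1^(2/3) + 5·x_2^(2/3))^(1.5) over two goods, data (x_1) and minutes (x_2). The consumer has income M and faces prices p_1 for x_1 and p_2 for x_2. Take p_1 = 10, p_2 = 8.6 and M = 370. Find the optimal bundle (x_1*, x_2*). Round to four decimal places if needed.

MU_x_1 ∝ 5·x_1^(-1/3), MU_x_2 ∝ 5·x_2^(-1/3), so MRS = (x_2/x_1)^(1/3) = p_1/p_2.
Solve for the ratio: x_2/x_1 = [p_1/p_2]^(3).
With the ratio pinned down, the budget gives x_1* = M/(p_1 + p_2·(x_2/x_1)) and x_2* = (x_2/x_1)·x_1*.
Numerically x_2/x_1 = 1.572189, so x_1* = 370/(10 + 8.6·1.572189) = 15.7307 and x_2* = 1.572189·15.7307 = 24.7317.

x_1* = 15.7307, x_2* = 24.7317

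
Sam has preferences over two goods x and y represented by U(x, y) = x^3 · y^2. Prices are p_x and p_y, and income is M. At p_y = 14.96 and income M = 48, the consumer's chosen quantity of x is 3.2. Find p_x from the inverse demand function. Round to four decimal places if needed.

MU_x/MU_y = (3·y)/(2·x); tangency sets this equal to p_x/p_y.
Rearranging, p_y·y = (2/3)·p_x·x. Substituting into the budget gives p_x·x·(1 + (2/3)) = M.
Demand: x*(p_x,p_y,M) = 0.6·M/p_x and y* = 0.4·M/p_y.
Set x* = 3.2 in the demand function and solve for p_x: p_x = 9.

p_x = 9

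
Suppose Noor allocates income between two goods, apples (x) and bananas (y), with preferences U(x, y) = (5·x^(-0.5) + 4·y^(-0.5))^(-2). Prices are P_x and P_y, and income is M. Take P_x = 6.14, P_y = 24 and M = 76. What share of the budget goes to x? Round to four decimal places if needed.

share on x = 0.4242

MRS = MU_x/MU_y = (5/4)·(y/x)^(1.5). Set equal to P_x/P_y.
Solve for the ratio: y/x = [(4/5)·P_x/P_y]^(2/3).
Substitute y = (y/x)·x into the budget: x* = M/(P_x + P_y·(y/x)).
Numerically y/x = 0.347295, so x* = 76/(6.14 + 24·0.347295) = 5.2504 and y* = 0.347295·5.2504 = 1.8234.
Expenditure on x: 6.14·5.2504 = 32.2375; share = 0.4242.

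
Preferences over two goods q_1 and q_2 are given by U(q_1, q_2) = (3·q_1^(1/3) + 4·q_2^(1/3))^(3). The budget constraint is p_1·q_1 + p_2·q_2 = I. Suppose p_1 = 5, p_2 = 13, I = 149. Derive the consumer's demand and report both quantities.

Numerically q_2/q_1 = 0.367238, so q_1* = 149/(5 + 13·0.367238) = 15.2444 and q_2* = 0.367238·15.2444 = 5.5983.

q_1* = 15.2444, q_2* = 5.5983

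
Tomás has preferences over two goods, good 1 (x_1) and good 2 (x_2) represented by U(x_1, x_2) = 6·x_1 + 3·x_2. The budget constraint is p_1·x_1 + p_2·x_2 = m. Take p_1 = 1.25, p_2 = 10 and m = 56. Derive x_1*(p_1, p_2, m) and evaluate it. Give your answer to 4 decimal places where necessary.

Perfect substitutes: compare marginal utility per dollar. 6/p_1 vs 3/p_2 → 4.8 vs 0.3.
x_1 gives more utility per dollar, so spend all income on x_1: x_1* = m/p_1, x_2* = 0.
Numerically: x_1* = 44.8, x_2* = 0.

x_1* = 44.8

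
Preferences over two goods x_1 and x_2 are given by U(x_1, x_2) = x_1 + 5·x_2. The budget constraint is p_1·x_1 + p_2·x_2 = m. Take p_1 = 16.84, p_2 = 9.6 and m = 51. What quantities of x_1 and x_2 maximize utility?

Perfect substitutes: compare marginal utility per dollar. 1/p_1 vs 5/p_2 → 0.0594 vs 0.5208.
x_2 gives more utility per dollar, so spend all income on x_2: x_2* = m/p_2, x_1* = 0.
Numerically: x_1* = 0, x_2* = 5.3125.

x_1* = 0, x_2* = 5.3125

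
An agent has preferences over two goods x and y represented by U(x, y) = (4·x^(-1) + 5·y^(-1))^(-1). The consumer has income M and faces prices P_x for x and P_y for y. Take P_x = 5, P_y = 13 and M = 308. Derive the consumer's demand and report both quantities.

x* = 21.9782, y* = 15.2391

MRS = MU_x/MU_y = (4/5)·(y/x)^(2). Set equal to P_x/P_y.
Hence y/x = ((5/4)·P_x/P_y)^(1/(2)), i.e. raised to the 0.5 power.
Substitute y = (y/x)·x into the budget: x* = M/(P_x + P_y·(y/x)).
Numerically y/x = 0.693375, so x* = 308/(5 + 13·0.693375) = 21.9782 and y* = 0.693375·21.9782 = 15.2391.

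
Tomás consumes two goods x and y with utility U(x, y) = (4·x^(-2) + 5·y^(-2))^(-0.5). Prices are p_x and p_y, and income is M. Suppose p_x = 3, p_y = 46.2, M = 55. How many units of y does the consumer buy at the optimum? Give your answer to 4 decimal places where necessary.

y* = 1.0352

MU_x ∝ 4·x^(-3), MU_y ∝ 5·y^(-3), so MRS = (4/5)·(y/x)^(3) = p_x/p_y.
Hence y/x = ((5/4)·p_x/p_y)^(1/(3)), i.e. raised to the 1/3 power.
Substitute y = (y/x)·x into the budget: x* = M/(p_x + p_y·(y/x)).
Numerically y/x = 0.432975, so x* = 55/(3 + 46.2·0.432975) = 2.3909 and y* = 0.432975·2.3909 = 1.0352.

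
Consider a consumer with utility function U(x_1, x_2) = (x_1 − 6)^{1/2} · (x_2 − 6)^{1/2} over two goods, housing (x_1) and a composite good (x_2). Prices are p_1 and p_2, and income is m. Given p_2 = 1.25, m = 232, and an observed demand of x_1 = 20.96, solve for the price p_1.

Let x_1' = x_1−6, x_2' = x_2−6. MRS = x_2'/x_1' = p_1/p_2.
Substituting into the budget: x_1* = 6 + 0.5·(m − 6·p_1 − 6·p_2)/p_1, and x_2* = 6 + 0.5·(…)/p_2.
Set x_1* = 20.96 in the demand function and solve for p_1: p_1 = 6.25.

p_1 = 6.25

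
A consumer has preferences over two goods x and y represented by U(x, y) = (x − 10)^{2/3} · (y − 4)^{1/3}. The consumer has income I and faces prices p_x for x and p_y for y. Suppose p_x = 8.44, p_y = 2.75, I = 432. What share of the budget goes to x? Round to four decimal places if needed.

Let x' = x−10, y' = y−4. MRS = 2·y'/x' = p_x/p_y.
Substituting into the budget: x* = 10 + 2/3·(I − 10·p_x − 4·p_y)/p_x, and y* = 4 + 1/3·(…)/p_y.
Discretionary income = 432 − 10·8.44 − 4·2.75 = 336.6; x* = 10 + 2/3·336.6/8.44 = 36.5877; y* = 4 + 1/3·336.6/2.75 = 44.8.
Expenditure on x: 8.44·36.5877 = 308.8; share = 0.7148.

share on x = 0.7148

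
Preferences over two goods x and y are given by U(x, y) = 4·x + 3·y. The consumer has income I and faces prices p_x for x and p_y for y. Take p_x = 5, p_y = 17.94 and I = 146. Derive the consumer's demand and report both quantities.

Perfect substitutes: compare marginal utility per dollar. 4/p_x vs 3/p_y → 0.8 vs 0.1672.
x gives more utility per dollar, so spend all income on x: x* = I/p_x, y* = 0.
Numerically: x* = 29.2, y* = 0.

x* = 29.2, y* = 0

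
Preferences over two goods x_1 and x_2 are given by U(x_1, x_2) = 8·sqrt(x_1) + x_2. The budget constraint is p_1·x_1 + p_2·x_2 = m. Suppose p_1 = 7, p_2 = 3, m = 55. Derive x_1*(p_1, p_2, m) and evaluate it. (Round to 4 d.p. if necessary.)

MU_x_1 = 4/√x_1, MU_x_2 = 1. Tangency: 4/√x_1 = p_1/p_2.
Thus x_1* = (4·p_2/p_1)² — independent of m — with the rest of income spent on x_2.
Plugging in: x_1* = (4·3/7)² = 2.9388.

x_1* = 2.9388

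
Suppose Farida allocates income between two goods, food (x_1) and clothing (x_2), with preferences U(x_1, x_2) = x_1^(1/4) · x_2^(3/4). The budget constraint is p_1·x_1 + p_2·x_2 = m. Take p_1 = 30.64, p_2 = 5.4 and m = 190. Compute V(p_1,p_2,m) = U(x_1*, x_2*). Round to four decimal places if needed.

V = 12.9917

Tangency: MRS = (1/3)·x_2/x_1 = p_1/p_2.
So 0.25·p_2·x_2 = 0.75·p_1·x_1; combined with the budget, a share 0.25 of income goes to x_1.
Demand: x_1*(p_1,p_2,m) = 0.25·m/p_1 and x_2* = 0.75·m/p_2.
At p_1=30.64, p_2=5.4, m=190: x_1* = 0.25·190/30.64 = 1.5503, x_2* = 26.3889.
Utility at the optimum: U(1.5503, 26.3889) = 12.9917.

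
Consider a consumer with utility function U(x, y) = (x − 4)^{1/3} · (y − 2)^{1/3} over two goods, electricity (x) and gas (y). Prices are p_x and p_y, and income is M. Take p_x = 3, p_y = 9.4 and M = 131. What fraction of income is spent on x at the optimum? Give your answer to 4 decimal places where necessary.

share on x = 0.474

This is Cobb-Douglas in (x−4, y−2): tangency gives 1/3·p_y·(y−2) = 1/3·p_x·(x−4).
Substituting into the budget: x* = 4 + 0.5·(M − 4·p_x − 2·p_y)/p_x, and y* = 2 + 0.5·(…)/p_y.
Discretionary income = 131 − 4·3 − 2·9.4 = 100.2; x* = 4 + 0.5·100.2/3 = 20.7; y* = 2 + 0.5·100.2/9.4 = 7.3298.
Expenditure on x: 3·20.7 = 62.1; share = 0.474.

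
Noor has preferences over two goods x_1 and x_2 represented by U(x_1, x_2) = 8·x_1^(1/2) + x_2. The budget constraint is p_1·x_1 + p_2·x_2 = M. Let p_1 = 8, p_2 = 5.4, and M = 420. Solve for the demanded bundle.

x_1* = 7.29, x_2* = 66.9778

MU_x_1 = 4/√x_1, MU_x_2 = 1. Tangency: 4/√x_1 = p_1/p_2.
Thus x_1* = (4·p_2/p_1)² — independent of M — with the rest of income spent on x_2.
Plugging in: x_1* = (4·5.4/8)² = 7.29, x_2* = 66.9778.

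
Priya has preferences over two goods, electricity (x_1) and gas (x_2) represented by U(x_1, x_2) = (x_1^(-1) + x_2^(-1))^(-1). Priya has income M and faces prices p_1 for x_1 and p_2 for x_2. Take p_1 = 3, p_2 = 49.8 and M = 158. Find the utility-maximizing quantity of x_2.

x_2* = 2.5474

From the CES first-order condition, (x_2/x_1)^(2) = p_1/p_2.
Solve for the ratio: x_2/x_1 = [p_1/p_2]^(0.5).
With the ratio pinned down, the budget gives x_1* = M/(p_1 + p_2·(x_2/x_1)) and x_2* = (x_2/x_1)·x_1*.
Numerically x_2/x_1 = 0.24544, so x_1* = 158/(3 + 49.8·0.24544) = 10.3791 and x_2* = 0.24544·10.3791 = 2.5474.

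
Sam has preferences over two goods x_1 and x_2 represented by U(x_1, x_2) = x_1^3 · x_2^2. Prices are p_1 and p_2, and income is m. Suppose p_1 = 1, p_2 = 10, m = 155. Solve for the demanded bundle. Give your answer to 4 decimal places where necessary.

The MRS is (3/2)·x_2/x_1. Set MRS = p_1/p_2.
Rearranging, p_2·x_2 = (2/3)·p_1·x_1. Substituting into the budget gives p_1·x_1·(1 + (2/3)) = m.
Demand: x_1*(p_1,p_2,m) = 0.6·m/p_1 and x_2* = 0.4·m/p_2.
At p_1=1, p_2=10, m=155: x_1* = 0.6·155/1 = 93, x_2* = 6.2.

x_1* = 93, x_2* = 6.2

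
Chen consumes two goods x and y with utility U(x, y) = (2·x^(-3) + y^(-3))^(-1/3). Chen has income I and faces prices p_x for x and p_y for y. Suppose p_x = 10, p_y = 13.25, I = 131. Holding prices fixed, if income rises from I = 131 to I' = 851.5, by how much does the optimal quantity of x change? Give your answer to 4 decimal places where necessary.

MU_x ∝ 2·x^(-4), MU_y ∝ y^(-4), so MRS = 2·(y/x)^(4) = p_x/p_y.
Hence y/x = ((1/2)·p_x/p_y)^(1/(4)), i.e. raised to the 0.25 power.
With the ratio pinned down, the budget gives x* = I/(p_x + p_y·(y/x)) and y* = (y/x)·x*.
Numerically y/x = 0.78377, so x* = 131/(10 + 13.25·0.78377) = 6.4263.
At I' = 851.5: x* = 41.771. Change: 41.771 − 6.4263 = 35.3447.

Δx* = 35.3447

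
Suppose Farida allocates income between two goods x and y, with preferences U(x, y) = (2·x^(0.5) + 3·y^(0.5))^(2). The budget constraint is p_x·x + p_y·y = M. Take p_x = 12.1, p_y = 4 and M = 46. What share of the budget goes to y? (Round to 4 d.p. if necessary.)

Substitute y = (y/x)·x into the budget: x* = M/(p_x + p_y·(y/x)).
Numerically y/x = 20.588906, so x* = 46/(12.1 + 4·20.588906) = 0.487 and y* = 20.588906·0.487 = 10.0268.
Expenditure on y: 4·10.0268 = 40.1073; share = 0.8719.

share on y = 0.8719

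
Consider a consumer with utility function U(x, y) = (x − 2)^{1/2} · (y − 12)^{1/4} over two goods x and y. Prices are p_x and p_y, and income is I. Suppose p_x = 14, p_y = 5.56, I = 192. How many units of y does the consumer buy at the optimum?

y* = 17.8321

MRS = 2·(y−12)/(x−2). Tangency with p_x/p_y gives y−12 = (1/2)·(p_x/p_y)·(x−2).
Substituting into the budget: x* = 2 + 2/3·(I − 2·p_x − 12·p_y)/p_x, and y* = 12 + 1/3·(…)/p_y.
Discretionary income = 192 − 2·14 − 12·5.56 = 97.28; y* = 12 + 1/3·97.28/5.56 = 17.8321.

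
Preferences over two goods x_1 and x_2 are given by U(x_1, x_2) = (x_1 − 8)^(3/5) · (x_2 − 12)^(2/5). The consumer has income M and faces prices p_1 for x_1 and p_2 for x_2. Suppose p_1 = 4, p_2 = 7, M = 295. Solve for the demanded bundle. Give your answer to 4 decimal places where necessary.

Let x_1' = x_1−8, x_2' = x_2−12. MRS = (3/2)·x_2'/x_1' = p_1/p_2.
Substituting into the budget: x_1* = 8 + 0.6·(M − 8·p_1 − 12·p_2)/p_1, and x_2* = 12 + 0.4·(…)/p_2.
Discretionary income = 295 − 8·4 − 12·7 = 179; x_1* = 8 + 0.6·179/4 = 34.85; x_2* = 12 + 0.4·179/7 = 22.2286.

x_1* = 34.85, x_2* = 22.2286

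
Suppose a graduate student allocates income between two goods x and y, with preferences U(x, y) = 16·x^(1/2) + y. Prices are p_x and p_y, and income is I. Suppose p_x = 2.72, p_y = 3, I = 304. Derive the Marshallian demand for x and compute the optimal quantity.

x* = 77.8547

Set MRS = p_x/p_y: 8·x^(−1/2) = p_x/p_y.
Solve: √x = 8·p_y/p_x, so x*(p_x,p_y) = (8·p_y/p_x)², and y* = (I − p_x·x*)/p_y.
Plugging in: x* = (8·3/2.72)² = 77.8547.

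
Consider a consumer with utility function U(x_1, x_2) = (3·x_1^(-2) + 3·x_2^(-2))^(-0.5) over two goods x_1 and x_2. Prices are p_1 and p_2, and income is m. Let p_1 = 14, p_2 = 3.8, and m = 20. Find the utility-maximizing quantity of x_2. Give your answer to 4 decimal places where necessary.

x_2* = 1.5547

From the CES first-order condition, (x_2/x_1)^(3) = p_1/p_2.
Solve for the ratio: x_2/x_1 = [p_1/p_2]^(1/3).
With the ratio pinned down, the budget gives x_1* = m/(p_1 + p_2·(x_2/x_1)) and x_2* = (x_2/x_1)·x_1*.
Numerically x_2/x_1 = 1.544477, so x_1* = 20/(14 + 3.8·1.544477) = 1.0066 and x_2* = 1.544477·1.0066 = 1.5547.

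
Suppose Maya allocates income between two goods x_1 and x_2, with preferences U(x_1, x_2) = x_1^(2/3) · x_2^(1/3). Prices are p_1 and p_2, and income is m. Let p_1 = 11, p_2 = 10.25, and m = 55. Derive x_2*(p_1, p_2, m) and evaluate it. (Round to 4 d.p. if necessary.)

x_2* = 1.7886

Tangency: MRS = 2·x_2/x_1 = p_1/p_2.
Rearranging, p_2·x_2 = (1/2)·p_1·x_1. Substituting into the budget gives p_1·x_1·(1 + (1/2)) = m.
Demand: x_1*(p_1,p_2,m) = 2/3·m/p_1 and x_2* = 1/3·m/p_2.
At p_1=11, p_2=10.25, m=55: x_2* = 1/3·55/10.25 = 1.7886.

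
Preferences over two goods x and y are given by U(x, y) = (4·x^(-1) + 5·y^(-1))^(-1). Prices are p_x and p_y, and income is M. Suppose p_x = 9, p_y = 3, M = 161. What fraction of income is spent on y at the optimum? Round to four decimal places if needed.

share on y = 0.3923

MRS = MU_x/MU_y = (4/5)·(y/x)^(2). Set equal to p_x/p_y.
Solve for the ratio: y/x = [(5/4)·p_x/p_y]^(0.5).
With the ratio pinned down, the budget gives x* = M/(p_x + p_y·(y/x)) and y* = (y/x)·x*.
Numerically y/x = 1.936492, so x* = 161/(9 + 3·1.936492) = 10.8714 and y* = 1.936492·10.8714 = 21.0524.
Expenditure on y: 3·21.0524 = 63.1572; share = 0.3923.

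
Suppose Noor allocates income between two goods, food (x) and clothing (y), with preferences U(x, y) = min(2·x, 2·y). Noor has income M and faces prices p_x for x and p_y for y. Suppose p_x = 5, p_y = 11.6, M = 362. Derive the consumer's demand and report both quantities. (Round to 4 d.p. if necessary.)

x* = 21.8072, y* = 21.8072

Leontief preferences: the optimum is at the kink where x/2 = y/2, i.e. y = x.
Budget: p_x·x + p_y·x = M, so (2·p_x + 2·p_y)·x = 2·M.
Demand: x*(p_x,p_y,M) = 2·M/(2·p_x + 2·p_y), y* = 2·M/(2·p_x + 2·p_y).
Here 2·5 + 2·11.6 = 33.2, giving x* = 21.8072 and y* = 21.8072.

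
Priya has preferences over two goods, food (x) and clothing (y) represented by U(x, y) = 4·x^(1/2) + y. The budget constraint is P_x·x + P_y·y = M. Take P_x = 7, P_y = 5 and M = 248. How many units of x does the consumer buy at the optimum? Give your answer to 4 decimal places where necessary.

x* = 2.0408

Thus x* = (2·P_y/P_x)² — independent of M — with the rest of income spent on y.
Plugging in: x* = (2·5/7)² = 2.0408.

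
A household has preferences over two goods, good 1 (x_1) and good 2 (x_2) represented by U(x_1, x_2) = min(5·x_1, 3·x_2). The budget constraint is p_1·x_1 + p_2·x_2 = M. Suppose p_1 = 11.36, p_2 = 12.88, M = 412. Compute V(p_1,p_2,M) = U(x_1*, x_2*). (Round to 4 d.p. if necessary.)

With perfect complements, no substitution: consume in ratio x_1:x_2 = 3:5.
Budget: p_1·x_1 + p_2·(5/3)·x_1 = M, so (3·p_1 + 5·p_2)·x_1 = 3·M.
Demand: x_1*(p_1,p_2,M) = 3·M/(3·p_1 + 5·p_2), x_2* = 5·M/(3·p_1 + 5·p_2).
Here 3·11.36 + 5·12.88 = 98.48, giving x_1* = 12.5508 and x_2* = 20.918.
Utility at the optimum: U(12.5508, 20.918) = 62.7539.

V = 62.7539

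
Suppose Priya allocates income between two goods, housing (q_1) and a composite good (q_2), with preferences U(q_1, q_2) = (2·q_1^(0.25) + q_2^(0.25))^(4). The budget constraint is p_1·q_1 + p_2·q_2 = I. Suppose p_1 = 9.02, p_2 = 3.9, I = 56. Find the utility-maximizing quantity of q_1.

q_1* = 4.0716

MU_q_1 ∝ 2·q_1^(-0.75), MU_q_2 ∝ q_2^(-0.75), so MRS = 2·(q_2/q_1)^(0.75) = p_1/p_2.
Hence q_2/q_1 = ((1/2)·p_1/p_2)^(1/(0.75)), i.e. raised to the 4/3 power.
With the ratio pinned down, the budget gives q_1* = I/(p_1 + p_2·(q_2/q_1)) and q_2* = (q_2/q_1)·q_1*.
Numerically q_2/q_1 = 1.213806, so q_1* = 56/(9.02 + 3.9·1.213806) = 4.0716.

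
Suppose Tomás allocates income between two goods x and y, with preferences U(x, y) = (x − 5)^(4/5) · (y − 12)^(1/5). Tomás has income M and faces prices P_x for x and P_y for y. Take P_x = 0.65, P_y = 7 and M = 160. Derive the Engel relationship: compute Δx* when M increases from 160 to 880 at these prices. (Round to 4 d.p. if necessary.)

Δx* = 886.1538

MRS = 4·(y−12)/(x−5). Tangency with P_x/P_y gives y−12 = (1/4)·(P_x/P_y)·(x−5).
Substituting into the budget: x* = 5 + 0.8·(M − 5·P_x − 12·P_y)/P_x, and y* = 12 + 0.2·(…)/P_y.
Discretionary income = 160 − 5·0.65 − 12·7 = 72.75; x* = 5 + 0.8·72.75/0.65 = 94.5385.
At M' = 880: x* = 980.6923. Change: 980.6923 − 94.5385 = 886.1538.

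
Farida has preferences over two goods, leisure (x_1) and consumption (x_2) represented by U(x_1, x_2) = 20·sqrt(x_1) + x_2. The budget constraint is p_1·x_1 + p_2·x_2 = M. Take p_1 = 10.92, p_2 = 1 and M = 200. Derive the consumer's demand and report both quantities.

x_1* = 0.8386, x_2* = 190.8425

MU_x_1 = 10/√x_1, MU_x_2 = 1. Tangency: 10/√x_1 = p_1/p_2.
Thus x_1* = (10·p_2/p_1)² — independent of M — with the rest of income spent on x_2.
Plugging in: x_1* = (10·1/10.92)² = 0.8386, x_2* = 190.8425.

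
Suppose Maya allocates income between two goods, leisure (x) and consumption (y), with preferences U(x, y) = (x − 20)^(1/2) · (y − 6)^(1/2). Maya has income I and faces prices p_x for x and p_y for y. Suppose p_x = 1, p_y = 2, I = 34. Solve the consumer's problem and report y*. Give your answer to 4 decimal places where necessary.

Let x' = x−20, y' = y−6. MRS = y'/x' = p_x/p_y.
After buying the subsistence bundle (20, 6), a share 0.5 of the remaining income goes to x: x* = 20 + 0.5·(I − 20p_x − 6p_y)/p_x.
Discretionary income = 34 − 20·1 − 6·2 = 2; y* = 6 + 0.5·2/2 = 6.5.

y* = 6.5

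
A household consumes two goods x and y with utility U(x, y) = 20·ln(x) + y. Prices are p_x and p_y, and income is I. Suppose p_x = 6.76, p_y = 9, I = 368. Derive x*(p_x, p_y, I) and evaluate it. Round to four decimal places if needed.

Set MRS = p_x/p_y: (20/x)/1 = p_x/p_y.
So x*(p_x,p_y) = 20·p_y/p_x, independent of income; and y* = (I − 20·p_y)/p_y.
At the given prices: x* = 20·9/6.76 = 26.6272.

x* = 26.6272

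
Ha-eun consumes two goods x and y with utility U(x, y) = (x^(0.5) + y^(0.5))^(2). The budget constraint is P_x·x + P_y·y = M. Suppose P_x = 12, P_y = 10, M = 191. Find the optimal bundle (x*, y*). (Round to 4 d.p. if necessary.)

Numerically y/x = 1.44, so x* = 191/(12 + 10·1.44) = 7.2348 and y* = 1.44·7.2348 = 10.4182.

x* = 7.2348, y* = 10.4182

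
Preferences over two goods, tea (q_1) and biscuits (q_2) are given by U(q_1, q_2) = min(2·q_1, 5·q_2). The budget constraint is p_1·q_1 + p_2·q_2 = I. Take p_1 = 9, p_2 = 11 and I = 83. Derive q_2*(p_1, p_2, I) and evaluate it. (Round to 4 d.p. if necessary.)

With perfect complements, no substitution: consume in ratio q_1:q_2 = 5:2.
Budget: p_1·q_1 + p_2·(2/5)·q_1 = I, so (5·p_1 + 2·p_2)·q_1 = 5·I.
Demand: q_1*(p_1,p_2,I) = 5·I/(5·p_1 + 2·p_2), q_2* = 2·I/(5·p_1 + 2·p_2).
Here 5·9 + 2·11 = 67, giving q_2* = 2.4776.

q_2* = 2.4776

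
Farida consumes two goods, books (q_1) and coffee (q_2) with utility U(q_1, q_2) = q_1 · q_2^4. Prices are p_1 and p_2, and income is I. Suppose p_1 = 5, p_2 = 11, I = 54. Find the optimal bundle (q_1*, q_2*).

q_1* = 2.16, q_2* = 3.9273

The MRS is (1/4)·q_2/q_1. Set MRS = p_1/p_2.
So p_2·q_2 = 4·p_1·q_1; combined with the budget, a share 0.2 of income goes to q_1.
Demand: q_1*(p_1,p_2,I) = 0.2·I/p_1 and q_2* = 0.8·I/p_2.
At p_1=5, p_2=11, I=54: q_1* = 0.2·54/5 = 2.16, q_2* = 3.9273.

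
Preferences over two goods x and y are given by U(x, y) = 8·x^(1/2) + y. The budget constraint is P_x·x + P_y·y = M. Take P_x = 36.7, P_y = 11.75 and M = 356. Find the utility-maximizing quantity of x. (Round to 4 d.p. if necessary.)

x* = 1.6401

Thus x* = (4·P_y/P_x)² — independent of M — with the rest of income spent on y.
Plugging in: x* = (4·11.75/36.7)² = 1.6401.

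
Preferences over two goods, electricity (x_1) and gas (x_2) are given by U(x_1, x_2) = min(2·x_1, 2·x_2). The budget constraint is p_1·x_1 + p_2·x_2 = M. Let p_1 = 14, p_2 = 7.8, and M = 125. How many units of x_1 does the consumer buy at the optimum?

x_1* = 5.7339

Leontief preferences: the optimum is at the kink where x_1/2 = x_2/2, i.e. x_2 = x_1.
Budget: p_1·x_1 + p_2·x_1 = M, so (2·p_1 + 2·p_2)·x_1 = 2·M.
Demand: x_1*(p_1,p_2,M) = 2·M/(2·p_1 + 2·p_2), x_2* = 2·M/(2·p_1 + 2·p_2).
Here 2·14 + 2·7.8 = 43.6, giving x_1* = 5.7339.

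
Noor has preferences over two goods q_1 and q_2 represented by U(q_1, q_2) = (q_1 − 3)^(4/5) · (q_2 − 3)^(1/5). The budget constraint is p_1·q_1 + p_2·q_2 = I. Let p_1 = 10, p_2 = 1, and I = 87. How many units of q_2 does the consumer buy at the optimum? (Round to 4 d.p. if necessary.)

q_2* = 13.8

MRS = 4·(q_2−3)/(q_1−3). Tangency with p_1/p_2 gives q_2−3 = (1/4)·(p_1/p_2)·(q_1−3).
Substituting into the budget: q_1* = 3 + 0.8·(I − 3·p_1 − 3·p_2)/p_1, and q_2* = 3 + 0.2·(…)/p_2.
Discretionary income = 87 − 3·10 − 3·1 = 54; q_2* = 3 + 0.2·54/1 = 13.8.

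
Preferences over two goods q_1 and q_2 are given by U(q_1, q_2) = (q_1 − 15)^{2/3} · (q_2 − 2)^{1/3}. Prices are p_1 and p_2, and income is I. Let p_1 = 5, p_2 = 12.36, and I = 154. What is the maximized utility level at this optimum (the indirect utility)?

After buying the subsistence bundle (15, 2), a share 2/3 of the remaining income goes to q_1: q_1* = 15 + 2/3·(I − 15p_1 − 2p_2)/p_1.
Discretionary income = 154 − 15·5 − 2·12.36 = 54.28; q_1* = 15 + 2/3·54.28/5 = 22.2373; q_2* = 2 + 1/3·54.28/12.36 = 3.4639.
Utility at the optimum: U(22.2373, 3.4639) = 4.2483.

V = 4.2483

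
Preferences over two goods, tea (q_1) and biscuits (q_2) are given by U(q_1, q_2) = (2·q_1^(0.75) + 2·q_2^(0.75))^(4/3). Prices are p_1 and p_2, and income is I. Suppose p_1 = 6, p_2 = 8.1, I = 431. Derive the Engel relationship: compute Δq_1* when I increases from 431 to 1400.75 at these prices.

Δq_1* = 114.9176

MU_q_1 ∝ 2·q_1^(-0.25), MU_q_2 ∝ 2·q_2^(-0.25), so MRS = (q_2/q_1)^(0.25) = p_1/p_2.
Solve for the ratio: q_2/q_1 = [p_1/p_2]^(4).
Substitute q_2 = (q_2/q_1)·q_1 into the budget: q_1* = I/(p_1 + p_2·(q_2/q_1)).
Numerically q_2/q_1 = 0.301068, so q_1* = 431/(6 + 8.1·0.301068) = 51.0745.
At I' = 1400.75: q_1* = 165.9921. Change: 165.9921 − 51.0745 = 114.9176.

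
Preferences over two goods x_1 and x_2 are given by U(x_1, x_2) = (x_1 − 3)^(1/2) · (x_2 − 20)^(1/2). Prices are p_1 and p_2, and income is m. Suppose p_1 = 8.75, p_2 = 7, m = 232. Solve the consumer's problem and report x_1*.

x_1* = 6.7571

MRS = (x_2−20)/(x_1−3). Tangency with p_1/p_2 gives x_2−20 = (p_1/p_2)·(x_1−3).
After buying the subsistence bundle (3, 20), a share 0.5 of the remaining income goes to x_1: x_1* = 3 + 0.5·(m − 3p_1 − 20p_2)/p_1.
Discretionary income = 232 − 3·8.75 − 20·7 = 65.75; x_1* = 3 + 0.5·65.75/8.75 = 6.7571.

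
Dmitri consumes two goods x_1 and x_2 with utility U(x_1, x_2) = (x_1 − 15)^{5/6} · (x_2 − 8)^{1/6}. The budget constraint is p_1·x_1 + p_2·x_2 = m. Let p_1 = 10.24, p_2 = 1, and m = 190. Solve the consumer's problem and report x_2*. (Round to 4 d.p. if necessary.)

x_2* = 12.7333

MRS = 5·(x_2−8)/(x_1−15). Tangency with p_1/p_2 gives x_2−8 = (1/5)·(p_1/p_2)·(x_1−15).
Substituting into the budget: x_1* = 15 + 5/6·(m − 15·p_1 − 8·p_2)/p_1, and x_2* = 8 + 1/6·(…)/p_2.
Discretionary income = 190 − 15·10.24 − 8·1 = 28.4; x_2* = 8 + 1/6·28.4/1 = 12.7333.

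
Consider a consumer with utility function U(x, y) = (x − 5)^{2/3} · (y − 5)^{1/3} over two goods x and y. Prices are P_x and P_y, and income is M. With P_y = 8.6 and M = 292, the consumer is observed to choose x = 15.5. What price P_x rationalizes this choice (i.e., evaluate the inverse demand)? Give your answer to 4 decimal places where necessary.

This is Cobb-Douglas in (x−5, y−5): tangency gives 2/3·P_y·(y−5) = 1/3·P_x·(x−5).
Substituting into the budget: x* = 5 + 2/3·(M − 5·P_x − 5·P_y)/P_x, and y* = 5 + 1/3·(…)/P_y.
Set x* = 15.5 in the demand function and solve for P_x: P_x = 12.

P_x = 12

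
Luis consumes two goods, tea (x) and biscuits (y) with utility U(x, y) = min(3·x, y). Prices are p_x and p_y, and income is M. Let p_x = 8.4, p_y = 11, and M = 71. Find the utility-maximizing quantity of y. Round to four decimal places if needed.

Demand: x*(p_x,p_y,M) = M/(p_x + 3·p_y), y* = 3·M/(p_x + 3·p_y).
Here 8.4 + 3·11 = 41.4, giving y* = 5.1449.

y* = 5.1449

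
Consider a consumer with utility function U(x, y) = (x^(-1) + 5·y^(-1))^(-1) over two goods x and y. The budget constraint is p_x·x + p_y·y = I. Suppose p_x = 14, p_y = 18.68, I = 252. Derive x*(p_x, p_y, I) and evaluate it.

From the CES first-order condition, (1/5)·(y/x)^(2) = p_x/p_y.
Hence y/x = (5·p_x/p_y)^(1/(2)), i.e. raised to the 0.5 power.
Substitute y = (y/x)·x into the budget: x* = I/(p_x + p_y·(y/x)).
Numerically y/x = 1.9358, so x* = 252/(14 + 18.68·1.9358) = 5.0238.

x* = 5.0238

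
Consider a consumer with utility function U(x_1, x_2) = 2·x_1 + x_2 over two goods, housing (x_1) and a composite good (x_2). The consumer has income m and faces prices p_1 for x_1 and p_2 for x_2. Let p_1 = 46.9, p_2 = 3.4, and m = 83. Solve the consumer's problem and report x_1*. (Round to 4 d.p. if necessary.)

x_2 gives more utility per dollar, so spend all income on x_2: x_2* = m/p_2, x_1* = 0.
Numerically: x_1* = 0, x_2* = 24.4118.

x_1* = 0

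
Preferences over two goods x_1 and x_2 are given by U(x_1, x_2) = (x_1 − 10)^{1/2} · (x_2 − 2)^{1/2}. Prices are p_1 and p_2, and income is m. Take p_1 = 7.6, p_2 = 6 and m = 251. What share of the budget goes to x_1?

share on x_1 = 0.6275

Let x_1' = x_1−10, x_2' = x_2−2. MRS = x_2'/x_1' = p_1/p_2.
Substituting into the budget: x_1* = 10 + 0.5·(m − 10·p_1 − 2·p_2)/p_1, and x_2* = 2 + 0.5·(…)/p_2.
Discretionary income = 251 − 10·7.6 − 2·6 = 163; x_1* = 10 + 0.5·163/7.6 = 20.7237; x_2* = 2 + 0.5·163/6 = 15.5833.
Expenditure on x_1: 7.6·20.7237 = 157.5; share = 0.6275.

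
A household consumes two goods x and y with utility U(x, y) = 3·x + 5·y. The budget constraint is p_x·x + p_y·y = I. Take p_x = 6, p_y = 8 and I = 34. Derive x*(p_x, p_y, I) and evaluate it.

Numerically: x* = 0, y* = 4.25.

x* = 0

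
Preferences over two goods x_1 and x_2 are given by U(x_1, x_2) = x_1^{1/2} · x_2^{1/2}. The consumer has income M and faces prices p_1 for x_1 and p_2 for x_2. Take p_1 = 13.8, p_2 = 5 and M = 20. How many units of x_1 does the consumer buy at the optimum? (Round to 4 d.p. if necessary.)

MU_x_1/MU_x_2 = (0.5·x_2)/(0.5·x_1); tangency sets this equal to p_1/p_2.
So 0.5·p_2·x_2 = 0.5·p_1·x_1; combined with the budget, a share 0.5 of income goes to x_1.
Demand: x_1*(p_1,p_2,M) = 0.5·M/p_1 and x_2* = 0.5·M/p_2.
At p_1=13.8, p_2=5, M=20: x_1* = 0.5·20/13.8 = 0.7246.

x_1* = 0.7246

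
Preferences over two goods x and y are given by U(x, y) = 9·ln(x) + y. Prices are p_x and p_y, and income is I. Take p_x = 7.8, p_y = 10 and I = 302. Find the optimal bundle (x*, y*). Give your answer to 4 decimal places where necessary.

Set MRS = p_x/p_y: (9/x)/1 = p_x/p_y.
So x*(p_x,p_y) = 9·p_y/p_x, independent of income; and y* = (I − 9·p_y)/p_y.
At the given prices: x* = 9·10/7.8 = 11.5385, and y* = 21.2.

x* = 11.5385, y* = 21.2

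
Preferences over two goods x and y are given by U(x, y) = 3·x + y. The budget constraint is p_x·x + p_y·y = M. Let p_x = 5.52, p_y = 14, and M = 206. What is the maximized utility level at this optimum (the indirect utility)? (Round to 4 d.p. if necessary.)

Perfect substitutes: compare marginal utility per dollar. 3/p_x vs 1/p_y → 0.5435 vs 0.0714.
x gives more utility per dollar, so spend all income on x: x* = M/p_x, y* = 0.
Numerically: x* = 37.3188, y* = 0.
Utility at the optimum: U(37.3188, 0) = 111.9565.

V = 111.9565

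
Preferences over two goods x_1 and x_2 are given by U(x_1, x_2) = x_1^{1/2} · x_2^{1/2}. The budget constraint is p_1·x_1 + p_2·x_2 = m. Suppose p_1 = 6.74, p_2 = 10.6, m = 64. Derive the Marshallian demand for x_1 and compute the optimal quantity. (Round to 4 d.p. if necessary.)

At p_1=6.74, p_2=10.6, m=64: x_1* = 0.5·64/6.74 = 4.7478.

x_1* = 4.7478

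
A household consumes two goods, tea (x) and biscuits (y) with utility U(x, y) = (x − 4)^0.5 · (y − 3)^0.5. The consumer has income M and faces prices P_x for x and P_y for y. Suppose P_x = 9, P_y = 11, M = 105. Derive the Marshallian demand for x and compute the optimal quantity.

Let x' = x−4, y' = y−3. MRS = y'/x' = P_x/P_y.
Substituting into the budget: x* = 4 + 0.5·(M − 4·P_x − 3·P_y)/P_x, and y* = 3 + 0.5·(…)/P_y.
Discretionary income = 105 − 4·9 − 3·11 = 36; x* = 4 + 0.5·36/9 = 6.

x* = 6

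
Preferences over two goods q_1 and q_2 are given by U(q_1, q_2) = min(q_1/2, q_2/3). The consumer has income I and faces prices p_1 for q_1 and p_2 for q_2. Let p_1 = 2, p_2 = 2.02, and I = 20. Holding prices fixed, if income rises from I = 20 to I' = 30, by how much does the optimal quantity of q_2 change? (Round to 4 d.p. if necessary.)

Here 2·2 + 3·2.02 = 10.06, giving q_2* = 5.9642.
At I' = 30: q_2* = 8.9463. Change: 8.9463 − 5.9642 = 2.9821.

Δq_2* = 2.9821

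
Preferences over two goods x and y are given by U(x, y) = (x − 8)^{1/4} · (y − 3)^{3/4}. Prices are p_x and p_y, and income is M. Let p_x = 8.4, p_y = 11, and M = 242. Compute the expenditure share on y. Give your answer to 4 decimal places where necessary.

share on y = 0.5758

After buying the subsistence bundle (8, 3), a share 0.25 of the remaining income goes to x: x* = 8 + 0.25·(M − 8p_x − 3p_y)/p_x.
Discretionary income = 242 − 8·8.4 − 3·11 = 141.8; x* = 8 + 0.25·141.8/8.4 = 12.2202; y* = 3 + 0.75·141.8/11 = 12.6682.
Expenditure on y: 11·12.6682 = 139.35; share = 0.5758.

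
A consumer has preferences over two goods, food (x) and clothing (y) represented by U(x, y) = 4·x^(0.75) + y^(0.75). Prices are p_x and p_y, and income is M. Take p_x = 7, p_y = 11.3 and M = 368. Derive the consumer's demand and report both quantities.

x* = 52.5227, y* = 0.0302

From the CES first-order condition, 4·(y/x)^(0.25) = p_x/p_y.
Hence y/x = ((1/4)·p_x/p_y)^(1/(0.25)), i.e. raised to the 4 power.
With the ratio pinned down, the budget gives x* = M/(p_x + p_y·(y/x)) and y* = (y/x)·x*.
Numerically y/x = 0.000575, so x* = 368/(7 + 11.3·0.000575) = 52.5227 and y* = 0.000575·52.5227 = 0.0302.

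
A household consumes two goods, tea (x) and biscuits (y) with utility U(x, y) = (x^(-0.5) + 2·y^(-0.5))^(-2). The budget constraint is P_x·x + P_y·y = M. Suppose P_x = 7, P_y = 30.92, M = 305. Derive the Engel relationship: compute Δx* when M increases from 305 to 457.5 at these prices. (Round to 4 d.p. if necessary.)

From the CES first-order condition, (1/2)·(y/x)^(1.5) = P_x/P_y.
Solve for the ratio: y/x = [2·P_x/P_y]^(2/3).
Substitute y = (y/x)·x into the budget: x* = M/(P_x + P_y·(y/x)).
Numerically y/x = 0.589647, so x* = 305/(7 + 30.92·0.589647) = 12.0879.
At M' = 457.5: x* = 18.1318. Change: 18.1318 − 12.0879 = 6.0439.

Δx* = 6.0439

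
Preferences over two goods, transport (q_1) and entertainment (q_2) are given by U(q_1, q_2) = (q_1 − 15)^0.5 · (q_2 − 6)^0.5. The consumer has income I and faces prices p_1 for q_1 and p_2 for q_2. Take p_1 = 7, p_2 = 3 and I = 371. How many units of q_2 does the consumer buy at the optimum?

q_2* = 47.3333

Let q_1' = q_1−15, q_2' = q_2−6. MRS = q_2'/q_1' = p_1/p_2.
Substituting into the budget: q_1* = 15 + 0.5·(I − 15·p_1 − 6·p_2)/p_1, and q_2* = 6 + 0.5·(…)/p_2.
Discretionary income = 371 − 15·7 − 6·3 = 248; q_2* = 6 + 0.5·248/3 = 47.3333.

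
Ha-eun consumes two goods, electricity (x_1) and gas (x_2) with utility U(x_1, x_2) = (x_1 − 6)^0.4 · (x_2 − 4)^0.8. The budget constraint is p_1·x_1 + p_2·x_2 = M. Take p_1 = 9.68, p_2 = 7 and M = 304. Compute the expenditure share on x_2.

share on x_2 = 0.57

This is Cobb-Douglas in (x_1−6, x_2−4): tangency gives 0.4·p_2·(x_2−4) = 0.8·p_1·(x_1−6).
After buying the subsistence bundle (6, 4), a share 1/3 of the remaining income goes to x_1: x_1* = 6 + 1/3·(M − 6p_1 − 4p_2)/p_1.
Discretionary income = 304 − 6·9.68 − 4·7 = 217.92; x_1* = 6 + 1/3·217.92/9.68 = 13.5041; x_2* = 4 + 2/3·217.92/7 = 24.7543.
Expenditure on x_2: 7·24.7543 = 173.28; share = 0.57.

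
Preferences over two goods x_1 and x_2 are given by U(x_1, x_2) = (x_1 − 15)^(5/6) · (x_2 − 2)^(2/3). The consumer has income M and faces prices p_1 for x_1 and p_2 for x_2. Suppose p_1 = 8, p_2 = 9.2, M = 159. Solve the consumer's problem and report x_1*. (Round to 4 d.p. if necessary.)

MRS = (5/4)·(x_2−2)/(x_1−15). Tangency with p_1/p_2 gives x_2−2 = (4/5)·(p_1/p_2)·(x_1−15).
Substituting into the budget: x_1* = 15 + 5/9·(M − 15·p_1 − 2·p_2)/p_1, and x_2* = 2 + 4/9·(…)/p_2.
Discretionary income = 159 − 15·8 − 2·9.2 = 20.6; x_1* = 15 + 5/9·20.6/8 = 16.4306.

x_1* = 16.4306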